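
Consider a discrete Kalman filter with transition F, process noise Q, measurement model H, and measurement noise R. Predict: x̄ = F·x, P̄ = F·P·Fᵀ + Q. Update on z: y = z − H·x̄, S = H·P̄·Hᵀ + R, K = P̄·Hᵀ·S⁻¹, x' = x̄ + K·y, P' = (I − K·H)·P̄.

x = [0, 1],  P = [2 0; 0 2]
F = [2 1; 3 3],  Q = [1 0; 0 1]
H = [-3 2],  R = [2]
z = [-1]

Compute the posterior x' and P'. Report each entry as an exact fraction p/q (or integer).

x̄ = F·x = [1, 3]
P̄ = F·P·Fᵀ + Q = [11 18; 18 37]
y = z − H·x̄ = [-4]
S = H·P̄·Hᵀ + R = [33]
K = P̄·Hᵀ·S⁻¹ = [1/11; 20/33]
x' = x̄ + K·y = [7/11, 19/33]
P' = (I − K·H)·P̄ = [118/11 178/11; 178/11 821/33]

x' = [7/11, 19/33]
P' = [118/11 178/11; 178/11 821/33]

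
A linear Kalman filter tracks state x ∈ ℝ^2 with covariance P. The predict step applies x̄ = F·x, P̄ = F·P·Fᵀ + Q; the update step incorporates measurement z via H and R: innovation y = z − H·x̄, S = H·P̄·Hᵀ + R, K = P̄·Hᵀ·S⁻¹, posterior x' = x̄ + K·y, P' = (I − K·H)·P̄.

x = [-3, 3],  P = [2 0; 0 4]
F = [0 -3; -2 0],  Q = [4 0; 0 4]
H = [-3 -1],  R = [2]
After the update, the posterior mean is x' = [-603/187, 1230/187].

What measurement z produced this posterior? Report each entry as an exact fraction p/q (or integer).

z = [3]

x̄ = F·x = [-9, 6]
P̄ = F·P·Fᵀ + Q = [40 0; 0 12]
S = H·P̄·Hᵀ + R = [374]
K = P̄·Hᵀ·S⁻¹ = [-60/187; -6/187]
x' − x̄ = [1080/187, 108/187] = K·y
y = (KᵀK)⁻¹·Kᵀ·(x' − x̄) = [-18]
z = y + H·x̄ = [-18] + [21] = [3]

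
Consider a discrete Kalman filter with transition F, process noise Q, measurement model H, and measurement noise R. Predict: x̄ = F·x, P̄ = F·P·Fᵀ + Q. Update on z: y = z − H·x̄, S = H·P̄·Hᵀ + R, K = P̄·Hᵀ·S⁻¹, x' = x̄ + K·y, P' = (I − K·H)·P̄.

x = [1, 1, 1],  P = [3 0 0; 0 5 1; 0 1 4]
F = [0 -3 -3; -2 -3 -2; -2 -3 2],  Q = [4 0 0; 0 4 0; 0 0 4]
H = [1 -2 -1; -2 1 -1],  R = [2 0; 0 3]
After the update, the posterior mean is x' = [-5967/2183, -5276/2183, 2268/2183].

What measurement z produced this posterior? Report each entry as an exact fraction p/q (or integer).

x̄ = F·x = [-6, -7, -3]
P̄ = F·P·Fᵀ + Q = [103 84 24; 84 89 41; 24 41 65]
S = H·P̄·Hᵀ + R = [306 166; 166 247]
K = P̄·Hᵀ·S⁻¹ = [2253/48026 -14951/24013; -13425/48026 -7155/24013; -18429/48026 -807/24013]
x' − x̄ = [7131/2183, 10005/2183, 8817/2183] = K·y
y = (KᵀK)⁻¹·Kᵀ·(x' − x̄) = [-10, -6]
z = y + H·x̄ = [-10, -6] + [11, 8] = [1, 2]

z = [1, 2]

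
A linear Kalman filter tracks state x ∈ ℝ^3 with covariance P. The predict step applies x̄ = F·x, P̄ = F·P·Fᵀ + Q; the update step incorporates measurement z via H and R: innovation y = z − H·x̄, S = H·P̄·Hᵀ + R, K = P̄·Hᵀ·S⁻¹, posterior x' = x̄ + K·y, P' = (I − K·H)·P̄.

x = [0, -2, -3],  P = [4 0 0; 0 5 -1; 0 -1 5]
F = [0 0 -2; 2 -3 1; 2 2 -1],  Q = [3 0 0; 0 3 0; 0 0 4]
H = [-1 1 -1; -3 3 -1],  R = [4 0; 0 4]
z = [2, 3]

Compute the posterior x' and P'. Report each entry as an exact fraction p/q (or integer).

x' = [66287/13264, 71737/13264, -2809/1658]
P' = [74053/6632 72491/6632 -260/829; 72491/6632 81301/6632 2184/829; -260/829 2184/829 6182/829]

x̄ = F·x = [6, 3, -1]
P̄ = F·P·Fᵀ + Q = [23 -16 14; -16 75 -24; 14 -24 49]
y = z − H·x̄ = [4, 11]
S = H·P̄·Hᵀ + R = [259 591; 591 1451]
K = P̄·Hᵀ·S⁻¹ = [259/13264 -1303/13264; -4331/13264 4479/13264; -1869/1658 575/1658]
x' = x̄ + K·y = [66287/13264, 71737/13264, -2809/1658]
P' = (I − K·H)·P̄ = [74053/6632 72491/6632 -260/829; 72491/6632 81301/6632 2184/829; -260/829 2184/829 6182/829]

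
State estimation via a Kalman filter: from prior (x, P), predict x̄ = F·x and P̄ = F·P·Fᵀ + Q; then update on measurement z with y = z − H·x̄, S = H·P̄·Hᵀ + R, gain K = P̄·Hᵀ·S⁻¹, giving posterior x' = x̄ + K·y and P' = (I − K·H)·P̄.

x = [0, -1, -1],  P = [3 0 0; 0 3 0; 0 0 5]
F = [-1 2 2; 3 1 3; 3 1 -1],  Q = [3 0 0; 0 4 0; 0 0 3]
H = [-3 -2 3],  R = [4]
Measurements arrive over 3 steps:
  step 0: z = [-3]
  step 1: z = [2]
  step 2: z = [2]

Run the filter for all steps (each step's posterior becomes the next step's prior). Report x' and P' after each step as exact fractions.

step 0: x̄ = F·x = [-4, -4, 0]
step 0: P̄ = F·P·Fᵀ + Q = [38 27 -13; 27 79 15; -13 15 38]
step 0: y = z − H·x̄ = [-23]
step 0: S = H·P̄·Hᵀ + R = [1382]
step 0: K = P̄·Hᵀ·S⁻¹ = [-207/1382; -97/691; 123/1382]
step 0: x' = x̄ + K·y = [-767/1382, -533/691, -2829/1382]
step 0: P' = (I − K·H)·P̄ = [9667/1382 -1422/691 7495/1382; -1422/691 35771/691 22296/691; 7495/1382 22296/691 37387/1382]
step 1: x̄ = F·x = [-7023/1382, -5927/691, -269/691]
step 1: P̄ = F·P·Fᵀ + Q = [787661/1382 351703/691 38777/691; 351703/691 442977/691 81737/691; 38777/691 81737/691 24430/691]
step 1: y = z − H·x̄ = [-40399/1382]
step 1: S = H·P̄·Hᵀ + R = [16161245/1382]
step 1: K = P̄·Hᵀ·S⁻¹ = [-3537133/16161245; -3391704/16161245; -82606/3232249]
step 1: x' = x̄ + K·y = [21270776/16161245, -39474637/16161245, 1156476/3232249]
step 1: P' = (I − K·H)·P̄ = [157939608/16161245 -455131291/16161245 -30039486/3232249; -455131291/16161245 2036514927/16161245 179604611/3232249; -30039486/3232249 179604611/3232249 89586780/3232249]
step 2: x̄ = F·x = [-17731058/3232249, 41684831/16161245, 18555311/16161245]
step 2: P̄ = F·P·Fᵀ + Q = [3949943595/3232249 2148950025/3232249 -124739047/3232249; 2148950025/3232249 7507818323/16161245 278243483/16161245; -124739047/3232249 278243483/16161245 328739758/16161245]
step 2: y = z − H·x̄ = [-205939651/16161245]
step 2: S = H·P̄·Hᵀ + R = [347626631803/16161245]
step 2: K = P̄·Hᵀ·S⁻¹ = [-82609739880/347626631803; -46415156572/347626631803; 2300818013/347626631803]
step 2: x' = x̄ + K·y = [-854285598302/347626631803, 1488095659917/347626631803, 369803849046/347626631803]
step 2: P' = (I − K·H)·P̄ = [2546760207345/347626631803 -6137071456053/347626631803 -1654767083197/347626631803; -6137071456053/347626631803 28187855342213/347626631803 12592945229993/347626631803; -1654767083197/347626631803 12592945229993/347626631803 6743597494149/347626631803]

step 0: x' = [-767/1382, -533/691, -2829/1382], P' = [9667/1382 -1422/691 7495/1382; -1422/691 35771/691 22296/691; 7495/1382 22296/691 37387/1382]
step 1: x' = [21270776/16161245, -39474637/16161245, 1156476/3232249], P' = [157939608/16161245 -455131291/16161245 -30039486/3232249; -455131291/16161245 2036514927/16161245 179604611/3232249; -30039486/3232249 179604611/3232249 89586780/3232249]
step 2: x' = [-854285598302/347626631803, 1488095659917/347626631803, 369803849046/347626631803], P' = [2546760207345/347626631803 -6137071456053/347626631803 -1654767083197/347626631803; -6137071456053/347626631803 28187855342213/347626631803 12592945229993/347626631803; -1654767083197/347626631803 12592945229993/347626631803 6743597494149/347626631803]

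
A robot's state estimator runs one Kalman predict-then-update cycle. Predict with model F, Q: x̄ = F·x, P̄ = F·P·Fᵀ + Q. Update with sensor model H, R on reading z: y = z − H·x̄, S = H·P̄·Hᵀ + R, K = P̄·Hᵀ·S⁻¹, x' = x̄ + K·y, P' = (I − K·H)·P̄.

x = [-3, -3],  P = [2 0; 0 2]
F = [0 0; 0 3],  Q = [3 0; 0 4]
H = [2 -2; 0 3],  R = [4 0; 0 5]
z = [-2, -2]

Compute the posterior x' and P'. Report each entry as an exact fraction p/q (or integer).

x̄ = F·x = [0, -9]
P̄ = F·P·Fᵀ + Q = [3 0; 0 22]
y = z − H·x̄ = [-20, 25]
S = H·P̄·Hᵀ + R = [104 -132; -132 203]
K = P̄·Hᵀ·S⁻¹ = [609/1844 99/461; -55/922 132/461]
x' = x̄ + K·y = [-570/461, -299/461]
P' = (I − K·H)·P̄ = [939/922 165/461; 165/461 220/461]

x' = [-570/461, -299/461]
P' = [939/922 165/461; 165/461 220/461]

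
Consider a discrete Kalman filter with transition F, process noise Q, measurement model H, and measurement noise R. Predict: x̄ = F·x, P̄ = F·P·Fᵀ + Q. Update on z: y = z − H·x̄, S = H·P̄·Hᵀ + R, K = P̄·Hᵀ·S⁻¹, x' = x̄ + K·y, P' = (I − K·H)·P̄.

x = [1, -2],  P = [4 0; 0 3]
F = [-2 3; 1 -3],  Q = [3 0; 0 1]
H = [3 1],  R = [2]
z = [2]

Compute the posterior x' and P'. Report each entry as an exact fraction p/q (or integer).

x' = [53/238, 279/238]
P' = [339/238 -811/238; -811/238 2287/238]

x̄ = F·x = [-8, 7]
P̄ = F·P·Fᵀ + Q = [46 -35; -35 32]
y = z − H·x̄ = [19]
S = H·P̄·Hᵀ + R = [238]
K = P̄·Hᵀ·S⁻¹ = [103/238; -73/238]
x' = x̄ + K·y = [53/238, 279/238]
P' = (I − K·H)·P̄ = [339/238 -811/238; -811/238 2287/238]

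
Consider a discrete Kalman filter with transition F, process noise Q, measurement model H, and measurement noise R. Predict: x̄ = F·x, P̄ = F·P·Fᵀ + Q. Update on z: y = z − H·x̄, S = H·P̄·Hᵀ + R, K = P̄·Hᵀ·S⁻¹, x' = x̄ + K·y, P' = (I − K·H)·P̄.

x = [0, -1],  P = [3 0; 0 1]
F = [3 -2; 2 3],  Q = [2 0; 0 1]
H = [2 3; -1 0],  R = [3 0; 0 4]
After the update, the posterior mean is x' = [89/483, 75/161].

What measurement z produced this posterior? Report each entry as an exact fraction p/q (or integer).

z = [2, 1]

x̄ = F·x = [2, -3]
P̄ = F·P·Fᵀ + Q = [33 12; 12 22]
S = H·P̄·Hᵀ + R = [477 -102; -102 37]
K = P̄·Hᵀ·S⁻¹ = [136/2415 -593/805; 234/805 384/805]
x' − x̄ = [-877/483, 558/161] = K·y
y = (KᵀK)⁻¹·Kᵀ·(x' − x̄) = [7, 3]
z = y + H·x̄ = [7, 3] + [-5, -2] = [2, 1]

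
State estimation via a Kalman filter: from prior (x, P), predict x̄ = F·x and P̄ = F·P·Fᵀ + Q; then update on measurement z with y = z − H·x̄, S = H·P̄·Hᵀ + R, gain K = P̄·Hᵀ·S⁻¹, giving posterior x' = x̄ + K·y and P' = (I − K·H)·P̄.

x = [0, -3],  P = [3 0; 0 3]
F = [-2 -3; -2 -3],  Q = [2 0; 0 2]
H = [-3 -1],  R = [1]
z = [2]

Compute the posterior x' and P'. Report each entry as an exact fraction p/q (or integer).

x̄ = F·x = [9, 9]
P̄ = F·P·Fᵀ + Q = [41 39; 39 41]
y = z − H·x̄ = [38]
S = H·P̄·Hᵀ + R = [645]
K = P̄·Hᵀ·S⁻¹ = [-54/215; -158/645]
x' = x̄ + K·y = [-117/215, -199/645]
P' = (I − K·H)·P̄ = [67/215 -147/215; -147/215 1481/645]

x' = [-117/215, -199/645]
P' = [67/215 -147/215; -147/215 1481/645]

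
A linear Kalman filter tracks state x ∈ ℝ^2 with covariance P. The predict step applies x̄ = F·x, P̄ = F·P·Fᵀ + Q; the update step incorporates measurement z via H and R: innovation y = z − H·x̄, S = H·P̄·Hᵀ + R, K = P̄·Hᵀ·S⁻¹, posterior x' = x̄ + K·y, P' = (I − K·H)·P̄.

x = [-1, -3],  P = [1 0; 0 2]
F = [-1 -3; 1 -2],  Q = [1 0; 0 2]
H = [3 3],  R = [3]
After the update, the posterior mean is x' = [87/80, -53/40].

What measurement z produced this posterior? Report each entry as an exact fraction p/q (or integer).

z = [-1]

x̄ = F·x = [10, 5]
P̄ = F·P·Fᵀ + Q = [20 11; 11 11]
S = H·P̄·Hᵀ + R = [480]
K = P̄·Hᵀ·S⁻¹ = [31/160; 11/80]
x' − x̄ = [-713/80, -253/40] = K·y
y = (KᵀK)⁻¹·Kᵀ·(x' − x̄) = [-46]
z = y + H·x̄ = [-46] + [45] = [-1]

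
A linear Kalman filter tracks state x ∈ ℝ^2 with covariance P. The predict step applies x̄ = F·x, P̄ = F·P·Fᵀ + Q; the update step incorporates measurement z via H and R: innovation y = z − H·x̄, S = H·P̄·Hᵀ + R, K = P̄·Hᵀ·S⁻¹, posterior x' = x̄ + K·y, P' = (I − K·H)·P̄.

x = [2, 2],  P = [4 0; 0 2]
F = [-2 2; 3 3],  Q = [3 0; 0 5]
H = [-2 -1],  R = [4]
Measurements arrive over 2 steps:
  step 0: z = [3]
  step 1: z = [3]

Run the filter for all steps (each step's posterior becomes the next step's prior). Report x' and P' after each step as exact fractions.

step 0: x̄ = F·x = [0, 12]
step 0: P̄ = F·P·Fᵀ + Q = [27 -12; -12 59]
step 0: y = z − H·x̄ = [15]
step 0: S = H·P̄·Hᵀ + R = [123]
step 0: K = P̄·Hᵀ·S⁻¹ = [-14/41; -35/123]
step 0: x' = x̄ + K·y = [-210/41, 317/41]
step 0: P' = (I − K·H)·P̄ = [519/41 -982/41; -982/41 6032/123]
step 1: x̄ = F·x = [1054/41, 321/41]
step 1: P̄ = F·P·Fᵀ + Q = [54293/123 8950/41; 8950/41 5296/41]
step 1: y = z − H·x̄ = [2552/41]
step 1: S = H·P̄·Hᵀ + R = [340952/123]
step 1: K = P̄·Hᵀ·S⁻¹ = [-33859/85238; -17397/85238]
step 1: x' = x̄ + K·y = [41862/42619, -207753/42619]
step 1: P' = (I − K·H)·P̄ = [171135/42619 -274552/42619; -274552/42619 583898/42619]

step 0: x' = [-210/41, 317/41], P' = [519/41 -982/41; -982/41 6032/123]
step 1: x' = [41862/42619, -207753/42619], P' = [171135/42619 -274552/42619; -274552/42619 583898/42619]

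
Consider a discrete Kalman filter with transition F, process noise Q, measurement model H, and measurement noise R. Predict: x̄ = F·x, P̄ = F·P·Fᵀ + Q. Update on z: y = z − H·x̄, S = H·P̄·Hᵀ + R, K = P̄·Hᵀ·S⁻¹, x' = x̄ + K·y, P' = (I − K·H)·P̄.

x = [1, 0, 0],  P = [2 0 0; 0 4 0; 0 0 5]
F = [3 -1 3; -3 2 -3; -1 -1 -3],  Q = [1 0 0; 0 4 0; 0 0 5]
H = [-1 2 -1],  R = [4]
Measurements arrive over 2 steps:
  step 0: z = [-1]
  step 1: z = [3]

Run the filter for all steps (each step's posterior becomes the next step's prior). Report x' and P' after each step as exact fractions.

step 0: x' = [293/478, -38/239, 61/478], P' = [5935/478 -1158/239 -9915/478; -1158/239 1019/239 2808/239; -9915/478 2808/239 20839/478]
step 1: x' = [-22817/10248, 5419/2562, 12575/3416], P' = [2265793/40992 -383477/10248 -1751703/13664; -383477/10248 73849/2562 318147/3416; -1751703/13664 318147/3416 4271219/13664]

step 0: x̄ = F·x = [3, -3, -1]
step 0: P̄ = F·P·Fᵀ + Q = [68 -71 -47; -71 83 43; -47 43 56]
step 0: y = z − H·x̄ = [7]
step 0: S = H·P̄·Hᵀ + R = [478]
step 0: K = P̄·Hᵀ·S⁻¹ = [-163/478; 97/239; 77/478]
step 0: x' = x̄ + K·y = [293/478, -38/239, 61/478]
step 0: P' = (I − K·H)·P̄ = [5935/478 -1158/239 -9915/478; -1158/239 1019/239 2808/239; -9915/478 2808/239 20839/478]
step 1: x̄ = F·x = [569/239, -607/239, -200/239]
step 1: P̄ = F·P·Fᵀ + Q = [22606/239 -18436/239 -39853/239; -18436/239 16480/239 31568/239; -39853/239 31568/239 83744/239]
step 1: y = z − H·x̄ = [2300/239]
step 1: S = H·P̄·Hᵀ + R = [40992/239]
step 1: K = P̄·Hᵀ·S⁻¹ = [-19625/40992; 4957/10248; 6415/13664]
step 1: x' = x̄ + K·y = [-22817/10248, 5419/2562, 12575/3416]
step 1: P' = (I − K·H)·P̄ = [2265793/40992 -383477/10248 -1751703/13664; -383477/10248 73849/2562 318147/3416; -1751703/13664 318147/3416 4271219/13664]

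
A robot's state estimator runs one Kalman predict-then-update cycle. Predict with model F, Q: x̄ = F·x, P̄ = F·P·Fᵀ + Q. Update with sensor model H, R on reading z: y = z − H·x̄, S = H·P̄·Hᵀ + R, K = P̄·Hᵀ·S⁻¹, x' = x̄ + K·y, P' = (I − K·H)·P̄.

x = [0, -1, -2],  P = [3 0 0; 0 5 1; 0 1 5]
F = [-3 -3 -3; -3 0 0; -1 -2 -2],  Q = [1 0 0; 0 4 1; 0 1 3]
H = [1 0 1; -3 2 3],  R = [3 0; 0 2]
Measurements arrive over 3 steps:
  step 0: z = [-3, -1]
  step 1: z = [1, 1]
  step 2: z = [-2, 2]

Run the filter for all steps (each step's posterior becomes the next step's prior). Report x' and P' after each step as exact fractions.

step 0: x̄ = F·x = [9, 0, 6]
step 0: P̄ = F·P·Fᵀ + Q = [136 27 81; 27 31 10; 81 10 54]
step 0: y = z − H·x̄ = [-18, 8]
step 0: S = H·P̄·Hᵀ + R = [355 -172; -172 174]
step 0: K = P̄·Hᵀ·S⁻¹ = [9333/16093 -2081/32186; 595/2299 1467/4598; 6499/16093 1565/32186]
step 0: x' = x̄ + K·y = [-31481/16093, -4842/2299, -14164/16093]
step 0: P' = (I − K·H)·P̄ = [95783/32186 28753/4598 -39785/32186; 28753/4598 82371/4598 -25183/4598; -39785/32186 -25183/4598 78779/32186]
step 1: x̄ = F·x = [238617/16093, 94443/16093, 127597/16093]
step 1: P̄ = F·P·Fᵀ + Q = [6526307/32186 2315421/32186 3557607/32186; 2315421/32186 990791/32186 1288451/32186; 3557607/32186 1288451/32186 2049541/32186]
step 1: y = z − H·x̄ = [-350121/16093, 160267/16093]
step 1: S = H·P̄·Hᵀ + R = [7893810/16093 -3111277/16093; -3111277/16093 2424801/16093]
step 1: K = P̄·Hᵀ·S⁻¹ = [346423068/587887517 -73765757/587887517; 165238256/587887517 78753424/587887517; 234190046/587887517 64431926/587887517]
step 1: x' = x̄ + K·y = [445395394/587887517, 639411691/587887517, 207801025/587887517]
step 1: P' = (I − K·H)·P̄ = [1744009777/1175775034 1966690205/1175775034 334528631/1175775034; 1966690205/1175775034 4570433159/1175775034 -975260669/1175775034; 334528631/1175775034 -975260669/1175775034 1070611645/1175775034]
step 2: x̄ = F·x = [-3877824330/587887517, -1336186182/587887517, -2139820826/587887517]
step 2: P̄ = F·P·Fᵀ + Q = [91508513269/1175775034 36407057517/1175775034 48086139651/1175775034; 36407057517/1175775034 20399188129/1175775034 20215117381/1175775034; 48086139651/1175775034 20215117381/1175775034 29238304087/1175775034]
step 2: y = z − H·x̄ = [4841870122/587887517, -195123302/83983931]
step 2: S = H·P̄·Hᵀ + R = [110223210880/587887517 -5254734125/83983931; -5254734125/83983931 7915418817/83983931]
step 2: K = P̄·Hᵀ·S⁻¹ = [956194670394/1617398124407 -203767767980/1617398124407; 2424986676718/8086990622035 208455941075/1617398124407; 3139793474908/8086990622035 181697884655/1617398124407]
step 2: x' = x̄ + K·y = [-2319995705266/1617398124407, -829862816972/8086990622035, -5686650648852/8086990622035]
step 2: P' = (I − K·H)·P̄ = [4795073461759/3234796248814 5371932815771/3234796248814 942094560605/3234796248814; 5371932815771/3234796248814 60838671556853/16173981244070 -12309744018547/16173981244070; 942094560605/3234796248814 -12309744018547/16173981244070 14128288046423/16173981244070]

step 0: x' = [-31481/16093, -4842/2299, -14164/16093], P' = [95783/32186 28753/4598 -39785/32186; 28753/4598 82371/4598 -25183/4598; -39785/32186 -25183/4598 78779/32186]
step 1: x' = [445395394/587887517, 639411691/587887517, 207801025/587887517], P' = [1744009777/1175775034 1966690205/1175775034 334528631/1175775034; 1966690205/1175775034 4570433159/1175775034 -975260669/1175775034; 334528631/1175775034 -975260669/1175775034 1070611645/1175775034]
step 2: x' = [-2319995705266/1617398124407, -829862816972/8086990622035, -5686650648852/8086990622035], P' = [4795073461759/3234796248814 5371932815771/3234796248814 942094560605/3234796248814; 5371932815771/3234796248814 60838671556853/16173981244070 -12309744018547/16173981244070; 942094560605/3234796248814 -12309744018547/16173981244070 14128288046423/16173981244070]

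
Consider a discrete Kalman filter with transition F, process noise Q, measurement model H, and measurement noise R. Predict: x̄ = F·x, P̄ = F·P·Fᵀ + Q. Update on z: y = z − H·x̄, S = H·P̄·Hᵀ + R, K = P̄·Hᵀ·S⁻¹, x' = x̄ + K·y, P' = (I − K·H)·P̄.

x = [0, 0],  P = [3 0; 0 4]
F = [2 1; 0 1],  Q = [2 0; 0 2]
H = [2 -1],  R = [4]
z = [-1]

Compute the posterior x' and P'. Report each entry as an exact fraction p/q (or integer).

x' = [-16/33, -1/33]
P' = [82/33 100/33; 100/33 196/33]

x̄ = F·x = [0, 0]
P̄ = F·P·Fᵀ + Q = [18 4; 4 6]
y = z − H·x̄ = [-1]
S = H·P̄·Hᵀ + R = [66]
K = P̄·Hᵀ·S⁻¹ = [16/33; 1/33]
x' = x̄ + K·y = [-16/33, -1/33]
P' = (I − K·H)·P̄ = [82/33 100/33; 100/33 196/33]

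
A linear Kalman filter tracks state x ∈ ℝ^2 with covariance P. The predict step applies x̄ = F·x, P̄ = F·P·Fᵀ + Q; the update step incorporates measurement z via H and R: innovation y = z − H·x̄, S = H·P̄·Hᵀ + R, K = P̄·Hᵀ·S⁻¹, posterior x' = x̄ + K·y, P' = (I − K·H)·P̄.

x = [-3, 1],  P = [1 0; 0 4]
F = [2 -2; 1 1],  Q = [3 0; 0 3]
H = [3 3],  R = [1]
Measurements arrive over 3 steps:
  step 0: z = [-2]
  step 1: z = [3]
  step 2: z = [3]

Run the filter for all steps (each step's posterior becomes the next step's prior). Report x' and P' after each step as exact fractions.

step 0: x̄ = F·x = [-8, -2]
step 0: P̄ = F·P·Fᵀ + Q = [23 -6; -6 8]
step 0: y = z − H·x̄ = [28]
step 0: S = H·P̄·Hᵀ + R = [172]
step 0: K = P̄·Hᵀ·S⁻¹ = [51/172; 3/86]
step 0: x' = x̄ + K·y = [13/43, -44/43]
step 0: P' = (I − K·H)·P̄ = [1355/172 -669/86; -669/86 335/43]
step 1: x̄ = F·x = [114/43, -31/43]
step 1: P̄ = F·P·Fᵀ + Q = [5500/43 15/86; 15/86 535/172]
step 1: y = z − H·x̄ = [-120/43]
step 1: S = H·P̄·Hᵀ + R = [203527/172]
step 1: K = P̄·Hᵀ·S⁻¹ = [66090/203527; 1695/203527]
step 1: x' = x̄ + K·y = [355146/203527, -151459/203527]
step 1: P' = (I − K·H)·P̄ = [637825/203527 -615795/203527; -615795/203527 616360/203527]
step 2: x̄ = F·x = [1013210/203527, 203687/203527]
step 2: P̄ = F·P·Fᵀ + Q = [10553681/203527 42930/203527; 42930/203527 633176/203527]
step 2: y = z − H·x̄ = [-3040110/203527]
step 2: S = H·P̄·Hᵀ + R = [101657980/203527]
step 2: K = P̄·Hᵀ·S⁻¹ = [31789833/101657980; 1014159/50828990]
step 2: x' = x̄ + K·y = [3123071/10165798, 3572032/5082899]
step 2: P' = (I − K·H)·P̄ = [305966333/101657980 -147684861/50828990; -147684861/50828990 74011457/25414495]

step 0: x' = [13/43, -44/43], P' = [1355/172 -669/86; -669/86 335/43]
step 1: x' = [355146/203527, -151459/203527], P' = [637825/203527 -615795/203527; -615795/203527 616360/203527]
step 2: x' = [3123071/10165798, 3572032/5082899], P' = [305966333/101657980 -147684861/50828990; -147684861/50828990 74011457/25414495]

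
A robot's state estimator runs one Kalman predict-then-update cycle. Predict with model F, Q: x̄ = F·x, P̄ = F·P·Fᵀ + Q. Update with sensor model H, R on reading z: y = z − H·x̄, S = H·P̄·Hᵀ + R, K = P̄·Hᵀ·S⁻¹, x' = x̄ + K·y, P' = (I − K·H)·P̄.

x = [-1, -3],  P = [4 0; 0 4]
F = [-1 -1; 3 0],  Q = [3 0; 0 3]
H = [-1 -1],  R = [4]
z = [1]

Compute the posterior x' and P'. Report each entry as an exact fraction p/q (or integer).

x̄ = F·x = [4, -3]
P̄ = F·P·Fᵀ + Q = [11 -12; -12 39]
y = z − H·x̄ = [2]
S = H·P̄·Hᵀ + R = [30]
K = P̄·Hᵀ·S⁻¹ = [1/30; -9/10]
x' = x̄ + K·y = [61/15, -24/5]
P' = (I − K·H)·P̄ = [329/30 -111/10; -111/10 147/10]

x' = [61/15, -24/5]
P' = [329/30 -111/10; -111/10 147/10]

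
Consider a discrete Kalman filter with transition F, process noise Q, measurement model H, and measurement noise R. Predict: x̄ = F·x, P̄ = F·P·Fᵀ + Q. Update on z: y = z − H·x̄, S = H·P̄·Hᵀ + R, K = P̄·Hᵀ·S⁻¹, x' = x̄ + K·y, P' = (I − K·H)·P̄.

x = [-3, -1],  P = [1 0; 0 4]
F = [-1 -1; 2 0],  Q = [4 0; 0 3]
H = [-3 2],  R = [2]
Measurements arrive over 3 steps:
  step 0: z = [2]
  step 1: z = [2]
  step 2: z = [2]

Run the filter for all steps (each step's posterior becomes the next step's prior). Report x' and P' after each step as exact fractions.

step 0: x̄ = F·x = [4, -6]
step 0: P̄ = F·P·Fᵀ + Q = [9 -2; -2 7]
step 0: y = z − H·x̄ = [26]
step 0: S = H·P̄·Hᵀ + R = [135]
step 0: K = P̄·Hᵀ·S⁻¹ = [-31/135; 4/27]
step 0: x' = x̄ + K·y = [-266/135, -58/27]
step 0: P' = (I − K·H)·P̄ = [254/135 70/27; 70/27 109/27]
step 1: x̄ = F·x = [556/135, -532/135]
step 1: P̄ = F·P·Fᵀ + Q = [2039/135 -1208/135; -1208/135 1421/135]
step 1: y = z − H·x̄ = [3002/135]
step 1: S = H·P̄·Hᵀ + R = [38801/135]
step 1: K = P̄·Hᵀ·S⁻¹ = [-53/241; 6466/38801]
step 1: x' = x̄ + K·y = [-186/241, -9120/38801]
step 1: P' = (I − K·H)·P̄ = [290/241 382/241; 382/241 98719/38801]
step 2: x̄ = F·x = [39066/38801, -372/241]
step 2: P̄ = F·P·Fᵀ + Q = [423617/38801 -1344/241; -1344/241 1883/241]
step 2: y = z − H·x̄ = [314584/38801]
step 2: S = H·P̄·Hᵀ + R = [7699415/38801]
step 2: K = P̄·Hᵀ·S⁻¹ = [-1703619/7699415; 1255478/7699415]
step 2: x' = x̄ + K·y = [-6060306/7699415, -1705628/7699415]
step 2: P' = (I − K·H)·P̄ = [9259694/7699415 12185922/7699415; 12185922/7699415 19534361/7699415]

step 0: x' = [-266/135, -58/27], P' = [254/135 70/27; 70/27 109/27]
step 1: x' = [-186/241, -9120/38801], P' = [290/241 382/241; 382/241 98719/38801]
step 2: x' = [-6060306/7699415, -1705628/7699415], P' = [9259694/7699415 12185922/7699415; 12185922/7699415 19534361/7699415]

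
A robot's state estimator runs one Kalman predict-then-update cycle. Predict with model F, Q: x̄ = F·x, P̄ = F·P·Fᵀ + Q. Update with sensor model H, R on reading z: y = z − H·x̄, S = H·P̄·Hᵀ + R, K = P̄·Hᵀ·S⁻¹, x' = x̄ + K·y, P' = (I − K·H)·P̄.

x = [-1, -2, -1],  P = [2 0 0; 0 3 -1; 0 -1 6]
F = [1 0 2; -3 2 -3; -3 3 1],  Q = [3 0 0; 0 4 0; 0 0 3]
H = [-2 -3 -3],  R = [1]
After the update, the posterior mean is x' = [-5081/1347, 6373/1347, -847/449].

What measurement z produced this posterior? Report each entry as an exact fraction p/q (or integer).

x̄ = F·x = [-3, 2, -4]
P̄ = F·P·Fᵀ + Q = [29 -46 0; -46 100 25; 0 25 48]
S = H·P̄·Hᵀ + R = [1347]
K = P̄·Hᵀ·S⁻¹ = [80/1347; -283/1347; -73/449]
x' − x̄ = [-1040/1347, 3679/1347, 949/449] = K·y
y = (KᵀK)⁻¹·Kᵀ·(x' − x̄) = [-13]
z = y + H·x̄ = [-13] + [12] = [-1]

z = [-1]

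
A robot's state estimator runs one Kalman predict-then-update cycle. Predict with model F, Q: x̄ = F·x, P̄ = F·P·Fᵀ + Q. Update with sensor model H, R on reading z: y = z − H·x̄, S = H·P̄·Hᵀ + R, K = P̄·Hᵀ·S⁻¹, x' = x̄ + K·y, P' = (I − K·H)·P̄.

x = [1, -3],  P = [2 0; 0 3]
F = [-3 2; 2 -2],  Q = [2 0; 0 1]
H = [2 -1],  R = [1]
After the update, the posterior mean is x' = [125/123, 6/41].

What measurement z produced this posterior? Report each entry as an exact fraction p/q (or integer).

x̄ = F·x = [-9, 8]
P̄ = F·P·Fᵀ + Q = [32 -24; -24 21]
S = H·P̄·Hᵀ + R = [246]
K = P̄·Hᵀ·S⁻¹ = [44/123; -23/82]
x' − x̄ = [1232/123, -322/41] = K·y
y = (KᵀK)⁻¹·Kᵀ·(x' − x̄) = [28]
z = y + H·x̄ = [28] + [-26] = [2]

z = [2]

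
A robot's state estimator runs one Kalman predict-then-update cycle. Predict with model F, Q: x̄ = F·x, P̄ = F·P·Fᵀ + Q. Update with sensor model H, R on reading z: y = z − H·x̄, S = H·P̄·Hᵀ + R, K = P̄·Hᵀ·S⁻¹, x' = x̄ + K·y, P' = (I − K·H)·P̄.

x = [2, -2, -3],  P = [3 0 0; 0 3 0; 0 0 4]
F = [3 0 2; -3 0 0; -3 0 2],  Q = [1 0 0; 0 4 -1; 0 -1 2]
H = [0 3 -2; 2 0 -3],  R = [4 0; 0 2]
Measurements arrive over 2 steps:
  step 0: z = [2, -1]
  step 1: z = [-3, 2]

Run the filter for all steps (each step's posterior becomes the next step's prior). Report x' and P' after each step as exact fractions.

step 0: x' = [-52567/14463, -9760/14463, -30787/14463], P' = [132242/14463 51776/14463 86882/14463; 51776/14463 193100/101241 252668/101241; 86882/14463 252668/101241 421910/101241]
step 1: x' = [20670721331/15099199083, -12029672335/15099199083, 3928804184/15099199083], P' = [31143529501/15099199083 9391361164/15099199083 18161004970/15099199083; 9391361164/15099199083 10160087956/15099199083 7392407860/15099199083; 18161004970/15099199083 7392407860/15099199083 13712592226/15099199083]

step 0: x̄ = F·x = [0, -6, -12]
step 0: P̄ = F·P·Fᵀ + Q = [44 -27 -11; -27 31 26; -11 26 45]
step 0: y = z − H·x̄ = [-4, -37]
step 0: S = H·P̄·Hᵀ + R = [151 -82; -82 715]
step 0: K = P̄·Hᵀ·S⁻¹ = [-4609/14463 1919/14463; 18491/101241 -16570/101241; -21454/101241 -24691/101241]
step 0: x' = x̄ + K·y = [-52567/14463, -9760/14463, -30787/14463]
step 0: P' = (I − K·H)·P̄ = [132242/14463 51776/14463 86882/14463; 51776/14463 193100/101241 252668/101241; 86882/14463 252668/101241 421910/101241]
step 1: x̄ = F·x = [-219275/14463, 52567/4821, 96127/14463]
step 1: P̄ = F·P·Fᵀ + Q = [17418215/101241 -570490/4821 -6643606/101241; -570490/4821 138670/1607 218141/4821; -6643606/101241 218141/4821 2923280/101241]
step 1: y = z − H·x̄ = [-324238/14463, 755857/14463]
step 1: S = H·P̄·Hᵀ + R = [35752442/101241 -68996285/101241; -68996285/101241 175908134/101241]
step 1: K = P̄·Hᵀ·S⁻¹ = [-2036981612/15099199083 3902022046/15099199083; 3923862037/15099199083 -1697250626/15099199083; -1311990218/15099199083 -2407883369/15099199083]
step 1: x' = x̄ + K·y = [20670721331/15099199083, -12029672335/15099199083, 3928804184/15099199083]
step 1: P' = (I − K·H)·P̄ = [31143529501/15099199083 9391361164/15099199083 18161004970/15099199083; 9391361164/15099199083 10160087956/15099199083 7392407860/15099199083; 18161004970/15099199083 7392407860/15099199083 13712592226/15099199083]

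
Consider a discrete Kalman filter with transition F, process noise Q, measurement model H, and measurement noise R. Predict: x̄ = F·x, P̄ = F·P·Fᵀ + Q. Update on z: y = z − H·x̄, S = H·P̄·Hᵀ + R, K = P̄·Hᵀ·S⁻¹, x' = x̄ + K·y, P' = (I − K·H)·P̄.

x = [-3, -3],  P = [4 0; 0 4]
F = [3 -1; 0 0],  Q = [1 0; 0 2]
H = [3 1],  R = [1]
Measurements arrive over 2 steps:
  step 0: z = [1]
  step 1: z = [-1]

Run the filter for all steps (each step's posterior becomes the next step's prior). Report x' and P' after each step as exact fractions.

step 0: x' = [35/124, 19/186], P' = [41/124 -41/62; -41/62 185/93]
step 1: x' = [-3418/11457, -802/11457], P' = [3695/11457 -7390/11457; -7390/11457 22418/11457]

step 0: x̄ = F·x = [-6, 0]
step 0: P̄ = F·P·Fᵀ + Q = [41 0; 0 2]
step 0: y = z − H·x̄ = [19]
step 0: S = H·P̄·Hᵀ + R = [372]
step 0: K = P̄·Hᵀ·S⁻¹ = [41/124; 1/186]
step 0: x' = x̄ + K·y = [35/124, 19/186]
step 0: P' = (I − K·H)·P̄ = [41/124 -41/62; -41/62 185/93]
step 1: x̄ = F·x = [277/372, 0]
step 1: P̄ = F·P·Fᵀ + Q = [3695/372 0; 0 2]
step 1: y = z − H·x̄ = [-401/124]
step 1: S = H·P̄·Hᵀ + R = [11457/124]
step 1: K = P̄·Hᵀ·S⁻¹ = [3695/11457; 248/11457]
step 1: x' = x̄ + K·y = [-3418/11457, -802/11457]
step 1: P' = (I − K·H)·P̄ = [3695/11457 -7390/11457; -7390/11457 22418/11457]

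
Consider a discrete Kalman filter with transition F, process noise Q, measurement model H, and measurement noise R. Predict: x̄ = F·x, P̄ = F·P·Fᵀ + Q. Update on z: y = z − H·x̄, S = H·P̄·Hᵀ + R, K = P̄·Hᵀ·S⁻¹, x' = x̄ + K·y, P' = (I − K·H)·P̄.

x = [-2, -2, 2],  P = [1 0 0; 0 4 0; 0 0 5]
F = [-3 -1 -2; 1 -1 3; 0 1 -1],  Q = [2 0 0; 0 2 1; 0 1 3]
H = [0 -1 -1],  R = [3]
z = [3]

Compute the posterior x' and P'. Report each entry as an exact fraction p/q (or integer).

x' = [239/31, 16/31, -94/31]
P' = [556/31 -117/31 48/31; -117/31 456/31 -354/31; 48/31 -354/31 336/31]

x̄ = F·x = [4, 6, -4]
P̄ = F·P·Fᵀ + Q = [35 -29 6; -29 52 -18; 6 -18 12]
y = z − H·x̄ = [5]
S = H·P̄·Hᵀ + R = [31]
K = P̄·Hᵀ·S⁻¹ = [23/31; -34/31; 6/31]
x' = x̄ + K·y = [239/31, 16/31, -94/31]
P' = (I − K·H)·P̄ = [556/31 -117/31 48/31; -117/31 456/31 -354/31; 48/31 -354/31 336/31]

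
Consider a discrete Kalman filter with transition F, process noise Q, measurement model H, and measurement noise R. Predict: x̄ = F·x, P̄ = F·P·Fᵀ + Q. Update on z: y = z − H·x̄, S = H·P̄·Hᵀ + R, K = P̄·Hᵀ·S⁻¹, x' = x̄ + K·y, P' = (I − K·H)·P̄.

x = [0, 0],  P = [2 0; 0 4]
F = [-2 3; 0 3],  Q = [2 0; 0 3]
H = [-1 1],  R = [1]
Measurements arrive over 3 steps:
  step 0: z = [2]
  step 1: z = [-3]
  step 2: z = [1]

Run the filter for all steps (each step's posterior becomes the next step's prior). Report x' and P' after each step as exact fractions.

step 0: x' = [-10/7, 3/7], P' = [272/7 267/7; 267/7 537/14]
step 1: x' = [461/113, 1221/1130], P' = [3011/226 3111/226; 3111/226 8589/565]
step 2: x' = [-11007/1340, -23763/3350], P' = [19231/1340 4962/335; 4962/335 27228/1675]

step 0: x̄ = F·x = [0, 0]
step 0: P̄ = F·P·Fᵀ + Q = [46 36; 36 39]
step 0: y = z − H·x̄ = [2]
step 0: S = H·P̄·Hᵀ + R = [14]
step 0: K = P̄·Hᵀ·S⁻¹ = [-5/7; 3/14]
step 0: x' = x̄ + K·y = [-10/7, 3/7]
step 0: P' = (I − K·H)·P̄ = [272/7 267/7; 267/7 537/14]
step 1: x̄ = F·x = [29/7, 9/7]
step 1: P̄ = F·P·Fᵀ + Q = [629/14 1629/14; 1629/14 4875/14]
step 1: y = z − H·x̄ = [-1/7]
step 1: S = H·P̄·Hᵀ + R = [1130/7]
step 1: K = P̄·Hᵀ·S⁻¹ = [50/113; 1623/1130]
step 1: x' = x̄ + K·y = [461/113, 1221/1130]
step 1: P' = (I − K·H)·P̄ = [3011/226 3111/226; 3111/226 8589/565]
step 2: x̄ = F·x = [-5557/1130, 3663/1130]
step 2: P̄ = F·P·Fᵀ + Q = [15211/565 30636/565; 30636/565 78996/565]
step 2: y = z − H·x̄ = [-809/113]
step 2: S = H·P̄·Hᵀ + R = [6700/113]
step 2: K = P̄·Hᵀ·S⁻¹ = [617/1340; 2418/1675]
step 2: x' = x̄ + K·y = [-11007/1340, -23763/3350]
step 2: P' = (I − K·H)·P̄ = [19231/1340 4962/335; 4962/335 27228/1675]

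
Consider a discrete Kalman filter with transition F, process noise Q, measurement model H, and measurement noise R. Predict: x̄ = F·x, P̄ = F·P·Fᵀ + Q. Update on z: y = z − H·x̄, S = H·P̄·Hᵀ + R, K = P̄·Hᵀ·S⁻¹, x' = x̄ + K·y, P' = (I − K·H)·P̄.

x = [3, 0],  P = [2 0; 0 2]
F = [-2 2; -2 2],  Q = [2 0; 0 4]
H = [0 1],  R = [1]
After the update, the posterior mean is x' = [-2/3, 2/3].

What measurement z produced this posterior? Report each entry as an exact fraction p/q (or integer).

z = [1]

x̄ = F·x = [-6, -6]
P̄ = F·P·Fᵀ + Q = [18 16; 16 20]
S = H·P̄·Hᵀ + R = [21]
K = P̄·Hᵀ·S⁻¹ = [16/21; 20/21]
x' − x̄ = [16/3, 20/3] = K·y
y = (KᵀK)⁻¹·Kᵀ·(x' − x̄) = [7]
z = y + H·x̄ = [7] + [-6] = [1]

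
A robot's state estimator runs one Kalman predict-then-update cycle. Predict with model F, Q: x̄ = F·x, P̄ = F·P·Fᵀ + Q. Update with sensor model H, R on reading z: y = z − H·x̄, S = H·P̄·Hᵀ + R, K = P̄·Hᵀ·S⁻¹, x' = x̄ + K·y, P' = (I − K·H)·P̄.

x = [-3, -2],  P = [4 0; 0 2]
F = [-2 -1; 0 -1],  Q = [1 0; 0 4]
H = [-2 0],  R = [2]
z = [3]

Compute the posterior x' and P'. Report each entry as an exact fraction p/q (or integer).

x̄ = F·x = [8, 2]
P̄ = F·P·Fᵀ + Q = [19 2; 2 6]
y = z − H·x̄ = [19]
S = H·P̄·Hᵀ + R = [78]
K = P̄·Hᵀ·S⁻¹ = [-19/39; -2/39]
x' = x̄ + K·y = [-49/39, 40/39]
P' = (I − K·H)·P̄ = [19/39 2/39; 2/39 226/39]

x' = [-49/39, 40/39]
P' = [19/39 2/39; 2/39 226/39]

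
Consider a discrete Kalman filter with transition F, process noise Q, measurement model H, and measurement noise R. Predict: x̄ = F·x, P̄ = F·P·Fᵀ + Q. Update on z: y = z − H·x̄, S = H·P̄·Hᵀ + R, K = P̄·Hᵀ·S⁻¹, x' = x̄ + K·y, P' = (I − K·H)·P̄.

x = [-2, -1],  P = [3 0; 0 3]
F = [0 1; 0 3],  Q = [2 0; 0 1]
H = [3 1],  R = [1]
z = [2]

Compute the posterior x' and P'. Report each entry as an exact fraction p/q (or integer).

x̄ = F·x = [-1, -3]
P̄ = F·P·Fᵀ + Q = [5 9; 9 28]
y = z − H·x̄ = [8]
S = H·P̄·Hᵀ + R = [128]
K = P̄·Hᵀ·S⁻¹ = [3/16; 55/128]
x' = x̄ + K·y = [1/2, 7/16]
P' = (I − K·H)·P̄ = [1/2 -21/16; -21/16 559/128]

x' = [1/2, 7/16]
P' = [1/2 -21/16; -21/16 559/128]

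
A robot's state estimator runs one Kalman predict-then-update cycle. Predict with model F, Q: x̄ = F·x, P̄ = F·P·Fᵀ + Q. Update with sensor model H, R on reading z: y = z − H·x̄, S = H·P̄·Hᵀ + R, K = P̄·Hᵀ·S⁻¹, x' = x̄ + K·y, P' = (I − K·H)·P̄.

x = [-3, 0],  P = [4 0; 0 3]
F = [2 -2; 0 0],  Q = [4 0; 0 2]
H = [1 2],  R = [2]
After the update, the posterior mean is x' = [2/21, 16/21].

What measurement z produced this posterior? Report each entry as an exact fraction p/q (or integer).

x̄ = F·x = [-6, 0]
P̄ = F·P·Fᵀ + Q = [32 0; 0 2]
S = H·P̄·Hᵀ + R = [42]
K = P̄·Hᵀ·S⁻¹ = [16/21; 2/21]
x' − x̄ = [128/21, 16/21] = K·y
y = (KᵀK)⁻¹·Kᵀ·(x' − x̄) = [8]
z = y + H·x̄ = [8] + [-6] = [2]

z = [2]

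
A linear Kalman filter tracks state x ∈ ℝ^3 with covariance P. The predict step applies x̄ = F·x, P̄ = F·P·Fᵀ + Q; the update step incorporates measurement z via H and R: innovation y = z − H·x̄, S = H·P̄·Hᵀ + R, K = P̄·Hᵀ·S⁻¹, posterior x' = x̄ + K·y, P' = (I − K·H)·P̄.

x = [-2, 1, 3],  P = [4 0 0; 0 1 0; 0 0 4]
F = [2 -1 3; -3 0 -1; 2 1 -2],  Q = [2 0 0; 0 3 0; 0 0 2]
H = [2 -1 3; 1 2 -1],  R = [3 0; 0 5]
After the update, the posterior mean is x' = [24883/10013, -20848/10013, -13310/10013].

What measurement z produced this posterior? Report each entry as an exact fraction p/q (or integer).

z = [3, -1]

x̄ = F·x = [4, 3, -9]
P̄ = F·P·Fᵀ + Q = [55 -36 -9; -36 43 -16; -9 -16 35]
S = H·P̄·Hᵀ + R = [713 -310; -310 205]
K = P̄·Hᵀ·S⁻¹ = [4383/10013 1006/1615; -2591/10013 -112/1615; -489/10013 -718/1615]
x' − x̄ = [-15169/10013, -50887/10013, 76807/10013] = K·y
y = (KᵀK)⁻¹·Kᵀ·(x' − x̄) = [25, -20]
z = y + H·x̄ = [25, -20] + [-22, 19] = [3, -1]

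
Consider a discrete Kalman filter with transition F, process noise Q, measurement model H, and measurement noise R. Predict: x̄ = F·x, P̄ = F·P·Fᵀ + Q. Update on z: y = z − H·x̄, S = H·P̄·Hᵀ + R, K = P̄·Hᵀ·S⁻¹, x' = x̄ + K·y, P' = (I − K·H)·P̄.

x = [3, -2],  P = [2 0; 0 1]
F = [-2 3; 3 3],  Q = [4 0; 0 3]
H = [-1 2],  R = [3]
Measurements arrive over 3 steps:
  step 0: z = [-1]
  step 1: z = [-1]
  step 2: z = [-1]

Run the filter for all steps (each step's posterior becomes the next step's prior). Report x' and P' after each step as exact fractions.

step 0: x' = [-453/52, -243/52], P' = [849/52 411/52; 411/52 237/52]
step 1: x' = [-89708/77185, -89898/77185], P' = [845727/77185 416472/77185; 416472/77185 262812/77185]
step 2: x' = [-138087266/77949007, -109383396/77949007], P' = [864698532/77949007 426381414/77949007; 426381414/77949007 268494870/77949007]

step 0: x̄ = F·x = [-12, 3]
step 0: P̄ = F·P·Fᵀ + Q = [21 -3; -3 30]
step 0: y = z − H·x̄ = [-19]
step 0: S = H·P̄·Hᵀ + R = [156]
step 0: K = P̄·Hᵀ·S⁻¹ = [-9/52; 21/52]
step 0: x' = x̄ + K·y = [-453/52, -243/52]
step 0: P' = (I − K·H)·P̄ = [849/52 411/52; 411/52 237/52]
step 1: x̄ = F·x = [177/52, -522/13]
step 1: P̄ = F·P·Fᵀ + Q = [805/52 -432/13; -432/13 4332/13]
step 1: y = z − H·x̄ = [4301/52]
step 1: S = H·P̄·Hᵀ + R = [77185/52]
step 1: K = P̄·Hᵀ·S⁻¹ = [-4261/77185; 36384/77185]
step 1: x' = x̄ + K·y = [-89708/77185, -89898/77185]
step 1: P' = (I − K·H)·P̄ = [845727/77185 416472/77185; 416472/77185 262812/77185]
step 2: x̄ = F·x = [-90278/77185, -538818/77185]
step 2: P̄ = F·P·Fᵀ + Q = [1059292/77185 -1459638/77185; -1459638/77185 17704902/77185]
step 2: y = z − H·x̄ = [910173/77185]
step 2: S = H·P̄·Hᵀ + R = [77949007/77185]
step 2: K = P̄·Hᵀ·S⁻¹ = [-3978568/77949007; 36869442/77949007]
step 2: x' = x̄ + K·y = [-138087266/77949007, -109383396/77949007]
step 2: P' = (I − K·H)·P̄ = [864698532/77949007 426381414/77949007; 426381414/77949007 268494870/77949007]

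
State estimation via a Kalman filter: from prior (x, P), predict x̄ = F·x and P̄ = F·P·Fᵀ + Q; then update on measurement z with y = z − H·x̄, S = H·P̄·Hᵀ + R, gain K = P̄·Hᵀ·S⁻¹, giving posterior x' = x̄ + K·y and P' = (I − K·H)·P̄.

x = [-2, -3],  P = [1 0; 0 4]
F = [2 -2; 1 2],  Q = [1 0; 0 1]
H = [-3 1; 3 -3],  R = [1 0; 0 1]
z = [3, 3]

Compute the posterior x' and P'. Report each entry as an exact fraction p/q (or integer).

x̄ = F·x = [2, -8]
P̄ = F·P·Fᵀ + Q = [21 -14; -14 18]
y = z − H·x̄ = [17, -27]
S = H·P̄·Hᵀ + R = [292 -411; -411 604]
K = P̄·Hᵀ·S⁻¹ = [-3353/7447 -987/7447; -3216/7447 -3372/7447]
x' = x̄ + K·y = [-15458/7447, -23204/7447]
P' = (I − K·H)·P̄ = [1841/7447 2170/7447; 2170/7447 3294/7447]

x' = [-15458/7447, -23204/7447]
P' = [1841/7447 2170/7447; 2170/7447 3294/7447]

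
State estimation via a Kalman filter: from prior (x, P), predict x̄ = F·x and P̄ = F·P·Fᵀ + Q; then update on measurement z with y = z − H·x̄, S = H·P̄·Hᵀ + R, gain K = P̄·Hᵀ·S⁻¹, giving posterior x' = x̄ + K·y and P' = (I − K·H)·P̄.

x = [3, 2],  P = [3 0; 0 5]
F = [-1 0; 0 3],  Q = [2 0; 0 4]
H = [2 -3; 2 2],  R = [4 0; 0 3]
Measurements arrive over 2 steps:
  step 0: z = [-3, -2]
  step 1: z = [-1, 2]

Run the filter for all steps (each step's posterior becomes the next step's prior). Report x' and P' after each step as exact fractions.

step 0: x' = [-35867/26759, 6057/26759], P' = [10595/26759 490/26759; 490/26759 7448/26759]
step 1: x' = [162095/298283, 7829109/12826169], P' = [108717/298283 4746/298283; 4746/298283 3441036/12826169]

step 0: x̄ = F·x = [-3, 6]
step 0: P̄ = F·P·Fᵀ + Q = [5 0; 0 49]
step 0: y = z − H·x̄ = [21, -8]
step 0: S = H·P̄·Hᵀ + R = [465 -274; -274 219]
step 0: K = P̄·Hᵀ·S⁻¹ = [4930/26759 7390/26759; -5341/26759 5292/26759]
step 0: x' = x̄ + K·y = [-35867/26759, 6057/26759]
step 0: P' = (I − K·H)·P̄ = [10595/26759 490/26759; 490/26759 7448/26759]
step 1: x̄ = F·x = [35867/26759, 18171/26759]
step 1: P̄ = F·P·Fᵀ + Q = [64113/26759 -1470/26759; -1470/26759 174068/26759]
step 1: y = z − H·x̄ = [-43980/26759, -54558/26759]
step 1: S = H·P̄·Hᵀ + R = [1947740/26759 -785016/26759; -785016/26759 1021241/26759]
step 1: K = P̄·Hᵀ·S⁻¹ = [50799/298283 75642/298283; -2478738/12826169 2430076/12826169]
step 1: x' = x̄ + K·y = [162095/298283, 7829109/12826169]
step 1: P' = (I − K·H)·P̄ = [108717/298283 4746/298283; 4746/298283 3441036/12826169]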